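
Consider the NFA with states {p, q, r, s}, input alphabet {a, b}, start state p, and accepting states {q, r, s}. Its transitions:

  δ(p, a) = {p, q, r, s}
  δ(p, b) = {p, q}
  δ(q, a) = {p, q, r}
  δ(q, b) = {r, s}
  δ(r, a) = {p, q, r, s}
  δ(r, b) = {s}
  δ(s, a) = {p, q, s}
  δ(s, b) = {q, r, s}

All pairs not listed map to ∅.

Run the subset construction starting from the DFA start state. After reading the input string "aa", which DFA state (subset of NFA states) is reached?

{p, q, r, s}

Start: {p}.
δ(p,a) = {p, q, r, s}.
Union: {p, q, r, s}.
After a: {p, q, r, s}.
δ(p,a) = {p, q, r, s}; δ(q,a) = {p, q, r}; δ(r,a) = {p, q, r, s}; δ(s,a) = {p, q, s}.
Union: {p, q, r, s}.
After a: {p, q, r, s}.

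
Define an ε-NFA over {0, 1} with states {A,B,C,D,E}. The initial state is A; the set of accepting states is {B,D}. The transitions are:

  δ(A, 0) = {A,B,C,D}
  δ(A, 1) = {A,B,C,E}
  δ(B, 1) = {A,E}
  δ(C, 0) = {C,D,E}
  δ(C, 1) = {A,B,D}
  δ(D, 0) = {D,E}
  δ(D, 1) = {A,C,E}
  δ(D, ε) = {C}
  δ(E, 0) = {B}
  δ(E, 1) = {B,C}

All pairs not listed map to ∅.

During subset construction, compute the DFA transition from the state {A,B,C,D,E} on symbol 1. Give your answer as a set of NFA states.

δ(A,1) = {A,B,C,E}; δ(B,1) = {A,E}; δ(C,1) = {A,B,D}; δ(D,1) = {A,C,E}; δ(E,1) = {B,C}.
Union: {A,B,C,D,E}.

{A,B,C,D,E}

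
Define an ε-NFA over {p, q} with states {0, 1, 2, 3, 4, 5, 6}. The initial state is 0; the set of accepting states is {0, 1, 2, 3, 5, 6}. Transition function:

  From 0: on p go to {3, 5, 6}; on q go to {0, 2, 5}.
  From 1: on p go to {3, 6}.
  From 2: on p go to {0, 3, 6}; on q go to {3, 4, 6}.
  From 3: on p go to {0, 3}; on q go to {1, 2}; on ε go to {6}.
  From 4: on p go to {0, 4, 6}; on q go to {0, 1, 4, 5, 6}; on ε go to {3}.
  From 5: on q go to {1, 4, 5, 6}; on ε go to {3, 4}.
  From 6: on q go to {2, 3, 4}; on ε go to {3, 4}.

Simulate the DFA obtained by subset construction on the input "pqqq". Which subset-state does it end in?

{0, 1, 2, 3, 4, 5, 6}

Start: {0}.
δ(0,p) = {3, 5, 6}.
Union: {3, 5, 6}.
ε-closure gives {3, 4, 5, 6}.
After p: {3, 4, 5, 6}.
δ(3,q) = {1, 2}; δ(4,q) = {0, 1, 4, 5, 6}; δ(5,q) = {1, 4, 5, 6}; δ(6,q) = {2, 3, 4}.
Union: {0, 1, 2, 3, 4, 5, 6}.
After q: {0, 1, 2, 3, 4, 5, 6}.
δ(0,q) = {0, 2, 5}; δ(1,q) = ∅; δ(2,q) = {3, 4, 6}; δ(3,q) = {1, 2}; δ(4,q) = {0, 1, 4, 5, 6}; δ(5,q) = {1, 4, 5, 6}; δ(6,q) = {2, 3, 4}.
Union: {0, 1, 2, 3, 4, 5, 6}.
After q: {0, 1, 2, 3, 4, 5, 6}.
δ(0,q) = {0, 2, 5}; δ(1,q) = ∅; δ(2,q) = {3, 4, 6}; δ(3,q) = {1, 2}; δ(4,q) = {0, 1, 4, 5, 6}; δ(5,q) = {1, 4, 5, 6}; δ(6,q) = {2, 3, 4}.
Union: {0, 1, 2, 3, 4, 5, 6}.
After q: {0, 1, 2, 3, 4, 5, 6}.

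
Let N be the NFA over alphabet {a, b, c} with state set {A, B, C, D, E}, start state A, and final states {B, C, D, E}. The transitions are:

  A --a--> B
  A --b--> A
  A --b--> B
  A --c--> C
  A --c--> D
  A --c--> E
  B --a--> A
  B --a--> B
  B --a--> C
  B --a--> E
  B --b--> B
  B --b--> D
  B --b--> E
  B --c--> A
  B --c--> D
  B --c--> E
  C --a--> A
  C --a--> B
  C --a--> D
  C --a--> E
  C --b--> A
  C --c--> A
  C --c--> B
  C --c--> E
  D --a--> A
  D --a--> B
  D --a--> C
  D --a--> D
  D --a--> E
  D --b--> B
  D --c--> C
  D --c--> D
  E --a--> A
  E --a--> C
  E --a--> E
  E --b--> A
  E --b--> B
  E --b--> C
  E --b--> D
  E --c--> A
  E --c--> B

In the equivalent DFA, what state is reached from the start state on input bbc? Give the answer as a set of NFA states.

{A, B, C, D, E}

Start: {A}.
δ(A,b) = {A, B}.
Union: {A, B}.
After b: {A, B}.
δ(A,b) = {A, B}; δ(B,b) = {B, D, E}.
Union: {A, B, D, E}.
After b: {A, B, D, E}.
δ(A,c) = {C, D, E}; δ(B,c) = {A, D, E}; δ(D,c) = {C, D}; δ(E,c) = {A, B}.
Union: {A, B, C, D, E}.
After c: {A, B, C, D, E}.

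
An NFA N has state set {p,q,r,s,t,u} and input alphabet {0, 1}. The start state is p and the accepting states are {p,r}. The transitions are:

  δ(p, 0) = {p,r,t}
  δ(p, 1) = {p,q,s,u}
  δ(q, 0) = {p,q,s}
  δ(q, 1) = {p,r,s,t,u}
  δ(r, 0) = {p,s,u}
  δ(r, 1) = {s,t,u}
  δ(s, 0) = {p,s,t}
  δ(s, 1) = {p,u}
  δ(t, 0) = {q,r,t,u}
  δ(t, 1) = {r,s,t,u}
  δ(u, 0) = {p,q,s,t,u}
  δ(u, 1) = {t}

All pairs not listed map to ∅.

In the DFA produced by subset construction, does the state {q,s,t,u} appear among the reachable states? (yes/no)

no

Start state of the DFA: {p}.
{p} --0--> {p,r,t}  [new]
{p} --1--> {p,q,s,u}  [new]
{p,r,t} --0--> {p,q,r,s,t,u}  [new]
{p,r,t} --1--> {p,q,r,s,t,u}  [seen]
{p,q,s,u} --0--> {p,q,r,s,t,u}  [seen]
{p,q,s,u} --1--> {p,q,r,s,t,u}  [seen]
{p,q,r,s,t,u} --0--> {p,q,r,s,t,u}  [seen]
{p,q,r,s,t,u} --1--> {p,q,r,s,t,u}  [seen]
Reachable DFA states: {p}, {p,r,t}, {p,q,s,u}, {p,q,r,s,t,u}.
{q,s,t,u} is not among them.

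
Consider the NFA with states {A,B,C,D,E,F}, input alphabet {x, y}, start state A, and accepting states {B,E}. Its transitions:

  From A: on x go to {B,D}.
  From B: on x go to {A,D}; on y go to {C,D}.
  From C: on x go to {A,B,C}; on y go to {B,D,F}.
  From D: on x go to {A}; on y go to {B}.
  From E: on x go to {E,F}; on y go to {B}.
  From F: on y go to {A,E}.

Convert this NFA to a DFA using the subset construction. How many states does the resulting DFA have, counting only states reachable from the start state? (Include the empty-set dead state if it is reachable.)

Start state of the DFA: {A}.
{A} --x--> {B,D}  [new]
{A} --y--> ∅  [new]
{B,D} --x--> {A,D}  [new]
{B,D} --y--> {B,C,D}  [new]
∅ --x--> ∅  [seen]
∅ --y--> ∅  [seen]
{A,D} --x--> {A,B,D}  [new]
{A,D} --y--> {B}  [new]
{B,C,D} --x--> {A,B,C,D}  [new]
{B,C,D} --y--> {B,C,D,F}  [new]
{A,B,D} --x--> {A,B,D}  [seen]
{A,B,D} --y--> {B,C,D}  [seen]
{B} --x--> {A,D}  [seen]
{B} --y--> {C,D}  [new]
{A,B,C,D} --x--> {A,B,C,D}  [seen]
{A,B,C,D} --y--> {B,C,D,F}  [seen]
{B,C,D,F} --x--> {A,B,C,D}  [seen]
{B,C,D,F} --y--> {A,B,C,D,E,F}  [new]
{C,D} --x--> {A,B,C}  [new]
{C,D} --y--> {B,D,F}  [new]
{A,B,C,D,E,F} --x--> {A,B,C,D,E,F}  [seen]
{A,B,C,D,E,F} --y--> {A,B,C,D,E,F}  [seen]
{A,B,C} --x--> {A,B,C,D}  [seen]
{A,B,C} --y--> {B,C,D,F}  [seen]
{B,D,F} --x--> {A,D}  [seen]
{B,D,F} --y--> {A,B,C,D,E}  [new]
{A,B,C,D,E} --x--> {A,B,C,D,E,F}  [seen]
{A,B,C,D,E} --y--> {B,C,D,F}  [seen]
Reachable DFA states: {A}, {B,D}, ∅, {A,D}, {B,C,D}, {A,B,D}, {B}, {A,B,C,D}, {B,C,D,F}, {C,D}, {A,B,C,D,E,F}, {A,B,C}, {B,D,F}, {A,B,C,D,E}.

14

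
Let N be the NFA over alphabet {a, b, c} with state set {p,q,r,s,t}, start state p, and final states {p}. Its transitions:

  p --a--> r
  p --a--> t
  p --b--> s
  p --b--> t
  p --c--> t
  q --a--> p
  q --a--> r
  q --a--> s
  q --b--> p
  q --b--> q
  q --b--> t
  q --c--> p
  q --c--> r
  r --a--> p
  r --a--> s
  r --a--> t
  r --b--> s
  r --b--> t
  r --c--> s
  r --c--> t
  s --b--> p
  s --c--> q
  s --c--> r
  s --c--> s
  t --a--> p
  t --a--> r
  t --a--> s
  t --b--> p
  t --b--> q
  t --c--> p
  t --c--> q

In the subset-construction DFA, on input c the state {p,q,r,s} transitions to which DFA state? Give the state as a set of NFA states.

{p,q,r,s,t}

δ(p,c) = {t}; δ(q,c) = {p,r}; δ(r,c) = {s,t}; δ(s,c) = {q,r,s}.
Union: {p,q,r,s,t}.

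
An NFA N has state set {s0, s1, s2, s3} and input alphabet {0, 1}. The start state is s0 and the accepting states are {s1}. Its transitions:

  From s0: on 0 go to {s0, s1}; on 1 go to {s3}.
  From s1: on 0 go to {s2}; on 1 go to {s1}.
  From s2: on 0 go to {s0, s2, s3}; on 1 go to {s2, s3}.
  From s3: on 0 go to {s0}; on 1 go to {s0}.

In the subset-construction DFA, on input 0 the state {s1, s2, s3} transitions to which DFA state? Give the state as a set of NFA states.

δ(s1,0) = {s2}; δ(s2,0) = {s0, s2, s3}; δ(s3,0) = {s0}.
Union: {s0, s2, s3}.

{s0, s2, s3}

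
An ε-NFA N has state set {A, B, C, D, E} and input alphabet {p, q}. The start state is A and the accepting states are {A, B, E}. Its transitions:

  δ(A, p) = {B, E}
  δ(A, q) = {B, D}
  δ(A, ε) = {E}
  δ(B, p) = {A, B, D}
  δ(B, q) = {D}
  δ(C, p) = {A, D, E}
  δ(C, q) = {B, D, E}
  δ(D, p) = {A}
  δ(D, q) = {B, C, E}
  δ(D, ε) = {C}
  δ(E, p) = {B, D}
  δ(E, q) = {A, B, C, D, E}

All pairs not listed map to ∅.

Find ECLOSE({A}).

{A, E}

Begin with {A}.
A →ε {E}; add E.
ε-closure = {A, E}.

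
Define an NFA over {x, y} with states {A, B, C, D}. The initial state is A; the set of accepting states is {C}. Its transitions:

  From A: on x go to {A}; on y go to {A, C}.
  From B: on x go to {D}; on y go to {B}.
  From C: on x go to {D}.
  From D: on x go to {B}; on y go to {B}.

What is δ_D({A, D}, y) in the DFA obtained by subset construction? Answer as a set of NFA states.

δ(A,y) = {A, C}; δ(D,y) = {B}.
Union: {A, B, C}.

{A, B, C}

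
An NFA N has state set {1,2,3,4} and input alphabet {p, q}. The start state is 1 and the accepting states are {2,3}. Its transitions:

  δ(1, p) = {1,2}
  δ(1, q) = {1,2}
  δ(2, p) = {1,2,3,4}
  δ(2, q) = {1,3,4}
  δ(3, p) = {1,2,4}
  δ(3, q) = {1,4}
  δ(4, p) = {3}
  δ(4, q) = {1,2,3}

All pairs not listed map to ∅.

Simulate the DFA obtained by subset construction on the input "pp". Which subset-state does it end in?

Start: {1}.
δ(1,p) = {1,2}.
Union: {1,2}.
After p: {1,2}.
δ(1,p) = {1,2}; δ(2,p) = {1,2,3,4}.
Union: {1,2,3,4}.
After p: {1,2,3,4}.

{1,2,3,4}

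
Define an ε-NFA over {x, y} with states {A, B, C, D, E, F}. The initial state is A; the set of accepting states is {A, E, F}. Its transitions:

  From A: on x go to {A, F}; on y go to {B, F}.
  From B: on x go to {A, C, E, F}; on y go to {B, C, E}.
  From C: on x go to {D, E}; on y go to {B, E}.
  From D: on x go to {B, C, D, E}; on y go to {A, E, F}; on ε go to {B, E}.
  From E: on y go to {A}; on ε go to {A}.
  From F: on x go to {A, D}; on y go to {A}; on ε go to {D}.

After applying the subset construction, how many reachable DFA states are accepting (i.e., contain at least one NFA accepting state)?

Start state of the DFA: {A} (ε-closure of the NFA start).
{A} --x--> {A, B, D, E, F}  [new]
{A} --y--> {A, B, D, E, F}  [seen]
{A, B, D, E, F} --x--> {A, B, C, D, E, F}  [new]
{A, B, D, E, F} --y--> {A, B, C, D, E, F}  [seen]
{A, B, C, D, E, F} --x--> {A, B, C, D, E, F}  [seen]
{A, B, C, D, E, F} --y--> {A, B, C, D, E, F}  [seen]
Reachable DFA states: {A}, {A, B, D, E, F}, {A, B, C, D, E, F}.
Accepting DFA states (contain an NFA accepting state): {A}, {A, B, D, E, F}, {A, B, C, D, E, F}.

3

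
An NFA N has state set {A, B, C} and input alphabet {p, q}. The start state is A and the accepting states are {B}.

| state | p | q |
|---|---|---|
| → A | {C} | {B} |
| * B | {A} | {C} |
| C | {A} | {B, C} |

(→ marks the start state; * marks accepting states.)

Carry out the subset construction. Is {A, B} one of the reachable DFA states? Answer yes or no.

no

Start state of the DFA: {A}.
{A} --p--> {C}  [new]
{A} --q--> {B}  [new]
{C} --p--> {A}  [seen]
{C} --q--> {B, C}  [new]
{B} --p--> {A}  [seen]
{B} --q--> {C}  [seen]
{B, C} --p--> {A}  [seen]
{B, C} --q--> {B, C}  [seen]
Reachable DFA states: {A}, {C}, {B}, {B, C}.
{A, B} is not among them.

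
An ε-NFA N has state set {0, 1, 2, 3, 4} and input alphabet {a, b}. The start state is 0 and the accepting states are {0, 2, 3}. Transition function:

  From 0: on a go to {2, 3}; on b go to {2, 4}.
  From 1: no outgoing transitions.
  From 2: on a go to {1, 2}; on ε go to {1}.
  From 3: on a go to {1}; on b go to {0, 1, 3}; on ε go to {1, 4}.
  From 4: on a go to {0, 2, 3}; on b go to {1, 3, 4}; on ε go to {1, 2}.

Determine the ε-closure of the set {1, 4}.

Begin with {1, 4}.
4 →ε {1, 2}; add 2.
ε-closure = {1, 2, 4}.

{1, 2, 4}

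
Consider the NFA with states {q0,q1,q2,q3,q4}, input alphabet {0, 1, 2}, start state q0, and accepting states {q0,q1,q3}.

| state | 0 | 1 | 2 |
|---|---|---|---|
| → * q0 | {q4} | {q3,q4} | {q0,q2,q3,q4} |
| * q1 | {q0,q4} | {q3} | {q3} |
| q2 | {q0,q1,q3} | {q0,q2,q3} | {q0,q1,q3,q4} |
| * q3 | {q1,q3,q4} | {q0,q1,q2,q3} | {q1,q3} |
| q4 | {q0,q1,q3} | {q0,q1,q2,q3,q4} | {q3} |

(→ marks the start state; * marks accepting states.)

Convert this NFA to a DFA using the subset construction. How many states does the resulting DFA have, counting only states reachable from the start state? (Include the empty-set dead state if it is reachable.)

11

Start state of the DFA: {q0}.
{q0} --0--> {q4}  [new]
{q0} --1--> {q3,q4}  [new]
{q0} --2--> {q0,q2,q3,q4}  [new]
{q4} --0--> {q0,q1,q3}  [new]
{q4} --1--> {q0,q1,q2,q3,q4}  [new]
{q4} --2--> {q3}  [new]
{q3,q4} --0--> {q0,q1,q3,q4}  [new]
{q3,q4} --1--> {q0,q1,q2,q3,q4}  [seen]
{q3,q4} --2--> {q1,q3}  [new]
{q0,q2,q3,q4} --0--> {q0,q1,q3,q4}  [seen]
{q0,q2,q3,q4} --1--> {q0,q1,q2,q3,q4}  [seen]
{q0,q2,q3,q4} --2--> {q0,q1,q2,q3,q4}  [seen]
{q0,q1,q3} --0--> {q0,q1,q3,q4}  [seen]
{q0,q1,q3} --1--> {q0,q1,q2,q3,q4}  [seen]
{q0,q1,q3} --2--> {q0,q1,q2,q3,q4}  [seen]
{q0,q1,q2,q3,q4} --0--> {q0,q1,q3,q4}  [seen]
{q0,q1,q2,q3,q4} --1--> {q0,q1,q2,q3,q4}  [seen]
{q0,q1,q2,q3,q4} --2--> {q0,q1,q2,q3,q4}  [seen]
{q3} --0--> {q1,q3,q4}  [new]
{q3} --1--> {q0,q1,q2,q3}  [new]
{q3} --2--> {q1,q3}  [seen]
{q0,q1,q3,q4} --0--> {q0,q1,q3,q4}  [seen]
{q0,q1,q3,q4} --1--> {q0,q1,q2,q3,q4}  [seen]
{q0,q1,q3,q4} --2--> {q0,q1,q2,q3,q4}  [seen]
{q1,q3} --0--> {q0,q1,q3,q4}  [seen]
{q1,q3} --1--> {q0,q1,q2,q3}  [seen]
{q1,q3} --2--> {q1,q3}  [seen]
{q1,q3,q4} --0--> {q0,q1,q3,q4}  [seen]
{q1,q3,q4} --1--> {q0,q1,q2,q3,q4}  [seen]
{q1,q3,q4} --2--> {q1,q3}  [seen]
{q0,q1,q2,q3} --0--> {q0,q1,q3,q4}  [seen]
{q0,q1,q2,q3} --1--> {q0,q1,q2,q3,q4}  [seen]
{q0,q1,q2,q3} --2--> {q0,q1,q2,q3,q4}  [seen]
Reachable DFA states: {q0}, {q4}, {q3,q4}, {q0,q2,q3,q4}, {q0,q1,q3}, {q0,q1,q2,q3,q4}, {q3}, {q0,q1,q3,q4}, {q1,q3}, {q1,q3,q4}, {q0,q1,q2,q3}.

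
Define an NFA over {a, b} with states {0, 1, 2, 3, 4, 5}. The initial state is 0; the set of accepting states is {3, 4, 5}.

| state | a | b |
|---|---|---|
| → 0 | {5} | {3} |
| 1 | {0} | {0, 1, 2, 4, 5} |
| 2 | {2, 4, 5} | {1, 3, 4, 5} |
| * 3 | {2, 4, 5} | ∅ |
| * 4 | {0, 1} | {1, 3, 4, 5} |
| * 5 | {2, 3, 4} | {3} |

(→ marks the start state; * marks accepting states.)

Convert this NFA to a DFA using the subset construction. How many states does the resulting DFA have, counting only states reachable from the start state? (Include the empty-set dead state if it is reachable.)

9

Start state of the DFA: {0}.
{0} --a--> {5}  [new]
{0} --b--> {3}  [new]
{5} --a--> {2, 3, 4}  [new]
{5} --b--> {3}  [seen]
{3} --a--> {2, 4, 5}  [new]
{3} --b--> ∅  [new]
{2, 3, 4} --a--> {0, 1, 2, 4, 5}  [new]
{2, 3, 4} --b--> {1, 3, 4, 5}  [new]
{2, 4, 5} --a--> {0, 1, 2, 3, 4, 5}  [new]
{2, 4, 5} --b--> {1, 3, 4, 5}  [seen]
∅ --a--> ∅  [seen]
∅ --b--> ∅  [seen]
{0, 1, 2, 4, 5} --a--> {0, 1, 2, 3, 4, 5}  [seen]
{0, 1, 2, 4, 5} --b--> {0, 1, 2, 3, 4, 5}  [seen]
{1, 3, 4, 5} --a--> {0, 1, 2, 3, 4, 5}  [seen]
{1, 3, 4, 5} --b--> {0, 1, 2, 3, 4, 5}  [seen]
{0, 1, 2, 3, 4, 5} --a--> {0, 1, 2, 3, 4, 5}  [seen]
{0, 1, 2, 3, 4, 5} --b--> {0, 1, 2, 3, 4, 5}  [seen]
Reachable DFA states: {0}, {5}, {3}, {2, 3, 4}, {2, 4, 5}, ∅, {0, 1, 2, 4, 5}, {1, 3, 4, 5}, {0, 1, 2, 3, 4, 5}.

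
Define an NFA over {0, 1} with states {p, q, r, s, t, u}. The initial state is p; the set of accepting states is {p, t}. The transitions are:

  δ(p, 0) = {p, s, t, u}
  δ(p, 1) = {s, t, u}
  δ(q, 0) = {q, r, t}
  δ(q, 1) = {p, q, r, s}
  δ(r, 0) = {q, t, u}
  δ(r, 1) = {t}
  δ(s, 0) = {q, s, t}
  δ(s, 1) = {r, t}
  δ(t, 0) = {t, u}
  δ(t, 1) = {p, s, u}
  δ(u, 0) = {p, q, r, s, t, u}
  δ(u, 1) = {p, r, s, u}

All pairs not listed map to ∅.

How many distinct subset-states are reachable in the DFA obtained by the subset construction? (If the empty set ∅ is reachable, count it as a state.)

5

Start state of the DFA: {p}.
{p} --0--> {p, s, t, u}  [new]
{p} --1--> {s, t, u}  [new]
{p, s, t, u} --0--> {p, q, r, s, t, u}  [new]
{p, s, t, u} --1--> {p, r, s, t, u}  [new]
{s, t, u} --0--> {p, q, r, s, t, u}  [seen]
{s, t, u} --1--> {p, r, s, t, u}  [seen]
{p, q, r, s, t, u} --0--> {p, q, r, s, t, u}  [seen]
{p, q, r, s, t, u} --1--> {p, q, r, s, t, u}  [seen]
{p, r, s, t, u} --0--> {p, q, r, s, t, u}  [seen]
{p, r, s, t, u} --1--> {p, r, s, t, u}  [seen]
Reachable DFA states: {p}, {p, s, t, u}, {s, t, u}, {p, q, r, s, t, u}, {p, r, s, t, u}.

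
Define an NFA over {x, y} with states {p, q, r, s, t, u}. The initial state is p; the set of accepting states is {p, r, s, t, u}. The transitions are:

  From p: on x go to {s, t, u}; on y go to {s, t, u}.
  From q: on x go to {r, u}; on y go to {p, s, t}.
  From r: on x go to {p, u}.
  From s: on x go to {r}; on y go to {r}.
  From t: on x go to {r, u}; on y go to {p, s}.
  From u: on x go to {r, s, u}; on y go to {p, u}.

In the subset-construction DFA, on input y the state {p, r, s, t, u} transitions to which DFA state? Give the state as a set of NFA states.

δ(p,y) = {s, t, u}; δ(r,y) = ∅; δ(s,y) = {r}; δ(t,y) = {p, s}; δ(u,y) = {p, u}.
Union: {p, r, s, t, u}.

{p, r, s, t, u}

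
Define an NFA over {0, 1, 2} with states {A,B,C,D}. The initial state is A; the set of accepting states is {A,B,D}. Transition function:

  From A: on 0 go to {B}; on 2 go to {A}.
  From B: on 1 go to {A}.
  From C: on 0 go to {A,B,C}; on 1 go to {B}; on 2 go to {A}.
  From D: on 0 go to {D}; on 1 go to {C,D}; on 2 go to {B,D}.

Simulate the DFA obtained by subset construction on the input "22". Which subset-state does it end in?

Start: {A}.
δ(A,2) = {A}.
Union: {A}.
After 2: {A}.
δ(A,2) = {A}.
Union: {A}.
After 2: {A}.

{A}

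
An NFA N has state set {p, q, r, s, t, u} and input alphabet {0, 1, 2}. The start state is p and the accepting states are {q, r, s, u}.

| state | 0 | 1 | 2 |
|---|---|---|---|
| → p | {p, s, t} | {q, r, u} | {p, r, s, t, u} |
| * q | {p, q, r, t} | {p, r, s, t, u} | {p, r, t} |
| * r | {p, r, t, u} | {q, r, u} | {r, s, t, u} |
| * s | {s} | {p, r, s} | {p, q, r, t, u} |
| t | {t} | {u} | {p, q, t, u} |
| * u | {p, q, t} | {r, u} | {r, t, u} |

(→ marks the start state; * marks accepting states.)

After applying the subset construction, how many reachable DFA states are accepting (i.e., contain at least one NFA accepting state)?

Start state of the DFA: {p}.
{p} --0--> {p, s, t}  [new]
{p} --1--> {q, r, u}  [new]
{p} --2--> {p, r, s, t, u}  [new]
{p, s, t} --0--> {p, s, t}  [seen]
{p, s, t} --1--> {p, q, r, s, u}  [new]
{p, s, t} --2--> {p, q, r, s, t, u}  [new]
{q, r, u} --0--> {p, q, r, t, u}  [new]
{q, r, u} --1--> {p, q, r, s, t, u}  [seen]
{q, r, u} --2--> {p, r, s, t, u}  [seen]
{p, r, s, t, u} --0--> {p, q, r, s, t, u}  [seen]
{p, r, s, t, u} --1--> {p, q, r, s, u}  [seen]
{p, r, s, t, u} --2--> {p, q, r, s, t, u}  [seen]
{p, q, r, s, u} --0--> {p, q, r, s, t, u}  [seen]
{p, q, r, s, u} --1--> {p, q, r, s, t, u}  [seen]
{p, q, r, s, u} --2--> {p, q, r, s, t, u}  [seen]
{p, q, r, s, t, u} --0--> {p, q, r, s, t, u}  [seen]
{p, q, r, s, t, u} --1--> {p, q, r, s, t, u}  [seen]
{p, q, r, s, t, u} --2--> {p, q, r, s, t, u}  [seen]
{p, q, r, t, u} --0--> {p, q, r, s, t, u}  [seen]
{p, q, r, t, u} --1--> {p, q, r, s, t, u}  [seen]
{p, q, r, t, u} --2--> {p, q, r, s, t, u}  [seen]
Reachable DFA states: {p}, {p, s, t}, {q, r, u}, {p, r, s, t, u}, {p, q, r, s, u}, {p, q, r, s, t, u}, {p, q, r, t, u}.
Accepting DFA states (contain an NFA accepting state): {p, s, t}, {q, r, u}, {p, r, s, t, u}, {p, q, r, s, u}, {p, q, r, s, t, u}, {p, q, r, t, u}.

6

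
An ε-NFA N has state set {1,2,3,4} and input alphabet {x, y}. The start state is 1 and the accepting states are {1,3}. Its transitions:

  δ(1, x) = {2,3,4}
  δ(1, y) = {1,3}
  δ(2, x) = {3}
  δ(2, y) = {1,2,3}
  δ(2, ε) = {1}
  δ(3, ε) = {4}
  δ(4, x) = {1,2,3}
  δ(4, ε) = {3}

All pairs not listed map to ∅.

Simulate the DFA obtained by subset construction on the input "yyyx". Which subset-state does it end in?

Start: {1}.
δ(1,y) = {1,3}.
Union: {1,3}.
ε-closure gives {1,3,4}.
After y: {1,3,4}.
δ(1,y) = {1,3}; δ(3,y) = ∅; δ(4,y) = ∅.
Union: {1,3}.
ε-closure gives {1,3,4}.
After y: {1,3,4}.
δ(1,y) = {1,3}; δ(3,y) = ∅; δ(4,y) = ∅.
Union: {1,3}.
ε-closure gives {1,3,4}.
After y: {1,3,4}.
δ(1,x) = {2,3,4}; δ(3,x) = ∅; δ(4,x) = {1,2,3}.
Union: {1,2,3,4}.
After x: {1,2,3,4}.

{1,2,3,4}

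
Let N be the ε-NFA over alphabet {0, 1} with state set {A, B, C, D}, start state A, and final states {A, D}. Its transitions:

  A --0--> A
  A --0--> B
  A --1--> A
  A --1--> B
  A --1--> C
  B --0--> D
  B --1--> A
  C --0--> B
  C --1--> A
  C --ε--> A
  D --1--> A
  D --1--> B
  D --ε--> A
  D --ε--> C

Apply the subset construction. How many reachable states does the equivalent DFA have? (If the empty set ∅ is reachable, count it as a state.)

Start state of the DFA: {A} (ε-closure of the NFA start).
{A} --0--> {A, B}  [new]
{A} --1--> {A, B, C}  [new]
{A, B} --0--> {A, B, C, D}  [new]
{A, B} --1--> {A, B, C}  [seen]
{A, B, C} --0--> {A, B, C, D}  [seen]
{A, B, C} --1--> {A, B, C}  [seen]
{A, B, C, D} --0--> {A, B, C, D}  [seen]
{A, B, C, D} --1--> {A, B, C}  [seen]
Reachable DFA states: {A}, {A, B}, {A, B, C}, {A, B, C, D}.

4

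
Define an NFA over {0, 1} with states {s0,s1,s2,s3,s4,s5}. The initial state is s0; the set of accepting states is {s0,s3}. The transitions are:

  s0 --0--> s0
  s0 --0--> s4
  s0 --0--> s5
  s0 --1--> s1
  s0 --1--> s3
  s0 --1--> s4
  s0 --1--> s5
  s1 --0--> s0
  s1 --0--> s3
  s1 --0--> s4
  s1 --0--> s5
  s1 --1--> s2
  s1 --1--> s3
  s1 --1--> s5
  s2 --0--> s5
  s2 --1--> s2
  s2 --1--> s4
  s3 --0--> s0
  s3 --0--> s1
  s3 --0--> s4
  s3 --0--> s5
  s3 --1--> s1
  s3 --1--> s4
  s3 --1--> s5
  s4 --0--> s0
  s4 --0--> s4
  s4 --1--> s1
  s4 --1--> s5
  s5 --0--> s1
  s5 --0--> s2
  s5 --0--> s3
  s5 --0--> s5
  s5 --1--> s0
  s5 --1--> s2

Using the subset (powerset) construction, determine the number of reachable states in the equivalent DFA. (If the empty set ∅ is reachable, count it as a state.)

4

Start state of the DFA: {s0}.
{s0} --0--> {s0,s4,s5}  [new]
{s0} --1--> {s1,s3,s4,s5}  [new]
{s0,s4,s5} --0--> {s0,s1,s2,s3,s4,s5}  [new]
{s0,s4,s5} --1--> {s0,s1,s2,s3,s4,s5}  [seen]
{s1,s3,s4,s5} --0--> {s0,s1,s2,s3,s4,s5}  [seen]
{s1,s3,s4,s5} --1--> {s0,s1,s2,s3,s4,s5}  [seen]
{s0,s1,s2,s3,s4,s5} --0--> {s0,s1,s2,s3,s4,s5}  [seen]
{s0,s1,s2,s3,s4,s5} --1--> {s0,s1,s2,s3,s4,s5}  [seen]
Reachable DFA states: {s0}, {s0,s4,s5}, {s1,s3,s4,s5}, {s0,s1,s2,s3,s4,s5}.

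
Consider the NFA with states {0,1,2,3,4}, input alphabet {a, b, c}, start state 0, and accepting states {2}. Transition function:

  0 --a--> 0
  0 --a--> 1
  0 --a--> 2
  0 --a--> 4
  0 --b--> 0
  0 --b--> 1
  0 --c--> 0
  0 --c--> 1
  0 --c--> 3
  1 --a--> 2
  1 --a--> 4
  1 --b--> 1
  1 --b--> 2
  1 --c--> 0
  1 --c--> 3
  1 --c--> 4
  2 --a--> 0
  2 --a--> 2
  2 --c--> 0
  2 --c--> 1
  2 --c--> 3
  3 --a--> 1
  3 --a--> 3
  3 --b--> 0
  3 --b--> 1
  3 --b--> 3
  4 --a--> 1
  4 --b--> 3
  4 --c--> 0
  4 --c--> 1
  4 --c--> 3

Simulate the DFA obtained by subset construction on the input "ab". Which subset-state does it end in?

Start: {0}.
δ(0,a) = {0,1,2,4}.
Union: {0,1,2,4}.
After a: {0,1,2,4}.
δ(0,b) = {0,1}; δ(1,b) = {1,2}; δ(2,b) = ∅; δ(4,b) = {3}.
Union: {0,1,2,3}.
After b: {0,1,2,3}.

{0,1,2,3}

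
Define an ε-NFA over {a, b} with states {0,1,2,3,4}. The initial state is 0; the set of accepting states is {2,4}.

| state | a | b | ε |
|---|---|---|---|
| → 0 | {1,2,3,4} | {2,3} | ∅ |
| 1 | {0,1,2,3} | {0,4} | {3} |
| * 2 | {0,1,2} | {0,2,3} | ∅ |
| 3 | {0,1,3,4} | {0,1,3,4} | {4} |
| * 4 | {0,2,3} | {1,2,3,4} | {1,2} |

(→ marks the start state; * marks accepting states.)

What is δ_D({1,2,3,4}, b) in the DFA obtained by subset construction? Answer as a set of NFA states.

{0,1,2,3,4}

δ(1,b) = {0,4}; δ(2,b) = {0,2,3}; δ(3,b) = {0,1,3,4}; δ(4,b) = {1,2,3,4}.
Union: {0,1,2,3,4}.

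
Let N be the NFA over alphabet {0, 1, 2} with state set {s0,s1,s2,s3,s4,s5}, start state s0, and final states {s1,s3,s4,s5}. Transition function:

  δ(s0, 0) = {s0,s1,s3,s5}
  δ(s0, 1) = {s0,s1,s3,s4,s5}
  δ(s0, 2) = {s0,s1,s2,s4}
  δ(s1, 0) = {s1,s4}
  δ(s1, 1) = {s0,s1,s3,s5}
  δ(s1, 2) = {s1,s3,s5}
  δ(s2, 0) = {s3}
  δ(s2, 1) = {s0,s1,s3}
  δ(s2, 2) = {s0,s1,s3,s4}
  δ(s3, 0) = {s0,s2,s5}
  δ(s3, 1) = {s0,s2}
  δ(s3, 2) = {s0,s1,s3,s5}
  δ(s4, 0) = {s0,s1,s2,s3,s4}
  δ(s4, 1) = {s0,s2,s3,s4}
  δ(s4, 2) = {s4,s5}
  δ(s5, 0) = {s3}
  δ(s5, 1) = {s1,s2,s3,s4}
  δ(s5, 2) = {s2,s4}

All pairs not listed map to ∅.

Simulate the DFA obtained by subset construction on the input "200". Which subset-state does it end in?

{s0,s1,s2,s3,s4,s5}

Start: {s0}.
δ(s0,2) = {s0,s1,s2,s4}.
Union: {s0,s1,s2,s4}.
After 2: {s0,s1,s2,s4}.
δ(s0,0) = {s0,s1,s3,s5}; δ(s1,0) = {s1,s4}; δ(s2,0) = {s3}; δ(s4,0) = {s0,s1,s2,s3,s4}.
Union: {s0,s1,s2,s3,s4,s5}.
After 0: {s0,s1,s2,s3,s4,s5}.
δ(s0,0) = {s0,s1,s3,s5}; δ(s1,0) = {s1,s4}; δ(s2,0) = {s3}; δ(s3,0) = {s0,s2,s5}; δ(s4,0) = {s0,s1,s2,s3,s4}; δ(s5,0) = {s3}.
Union: {s0,s1,s2,s3,s4,s5}.
After 0: {s0,s1,s2,s3,s4,s5}.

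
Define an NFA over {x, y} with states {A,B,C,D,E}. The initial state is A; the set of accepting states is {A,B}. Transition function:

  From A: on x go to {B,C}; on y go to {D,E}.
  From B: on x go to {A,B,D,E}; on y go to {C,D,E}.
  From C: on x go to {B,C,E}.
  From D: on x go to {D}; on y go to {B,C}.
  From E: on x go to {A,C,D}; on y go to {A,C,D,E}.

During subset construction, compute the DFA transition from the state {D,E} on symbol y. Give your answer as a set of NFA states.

{A,B,C,D,E}

δ(D,y) = {B,C}; δ(E,y) = {A,C,D,E}.
Union: {A,B,C,D,E}.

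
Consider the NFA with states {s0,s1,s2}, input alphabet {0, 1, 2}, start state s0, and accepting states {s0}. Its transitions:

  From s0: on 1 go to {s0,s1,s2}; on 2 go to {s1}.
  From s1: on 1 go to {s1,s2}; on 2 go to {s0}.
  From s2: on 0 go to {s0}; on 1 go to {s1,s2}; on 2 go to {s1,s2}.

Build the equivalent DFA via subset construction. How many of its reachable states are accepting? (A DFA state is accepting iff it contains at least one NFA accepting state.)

2

Start state of the DFA: {s0}.
{s0} --0--> ∅  [new]
{s0} --1--> {s0,s1,s2}  [new]
{s0} --2--> {s1}  [new]
∅ --0--> ∅  [seen]
∅ --1--> ∅  [seen]
∅ --2--> ∅  [seen]
{s0,s1,s2} --0--> {s0}  [seen]
{s0,s1,s2} --1--> {s0,s1,s2}  [seen]
{s0,s1,s2} --2--> {s0,s1,s2}  [seen]
{s1} --0--> ∅  [seen]
{s1} --1--> {s1,s2}  [new]
{s1} --2--> {s0}  [seen]
{s1,s2} --0--> {s0}  [seen]
{s1,s2} --1--> {s1,s2}  [seen]
{s1,s2} --2--> {s0,s1,s2}  [seen]
Reachable DFA states: {s0}, ∅, {s0,s1,s2}, {s1}, {s1,s2}.
Accepting DFA states (contain an NFA accepting state): {s0}, {s0,s1,s2}.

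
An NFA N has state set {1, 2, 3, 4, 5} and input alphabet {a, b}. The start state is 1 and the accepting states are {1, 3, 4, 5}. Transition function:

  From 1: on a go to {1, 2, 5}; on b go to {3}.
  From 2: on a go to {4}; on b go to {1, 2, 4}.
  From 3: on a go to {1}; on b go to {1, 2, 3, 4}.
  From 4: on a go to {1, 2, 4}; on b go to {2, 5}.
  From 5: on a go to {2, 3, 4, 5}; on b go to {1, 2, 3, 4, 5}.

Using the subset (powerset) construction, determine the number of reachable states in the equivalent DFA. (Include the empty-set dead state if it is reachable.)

Start state of the DFA: {1}.
{1} --a--> {1, 2, 5}  [new]
{1} --b--> {3}  [new]
{1, 2, 5} --a--> {1, 2, 3, 4, 5}  [new]
{1, 2, 5} --b--> {1, 2, 3, 4, 5}  [seen]
{3} --a--> {1}  [seen]
{3} --b--> {1, 2, 3, 4}  [new]
{1, 2, 3, 4, 5} --a--> {1, 2, 3, 4, 5}  [seen]
{1, 2, 3, 4, 5} --b--> {1, 2, 3, 4, 5}  [seen]
{1, 2, 3, 4} --a--> {1, 2, 4, 5}  [new]
{1, 2, 3, 4} --b--> {1, 2, 3, 4, 5}  [seen]
{1, 2, 4, 5} --a--> {1, 2, 3, 4, 5}  [seen]
{1, 2, 4, 5} --b--> {1, 2, 3, 4, 5}  [seen]
Reachable DFA states: {1}, {1, 2, 5}, {3}, {1, 2, 3, 4, 5}, {1, 2, 3, 4}, {1, 2, 4, 5}.

6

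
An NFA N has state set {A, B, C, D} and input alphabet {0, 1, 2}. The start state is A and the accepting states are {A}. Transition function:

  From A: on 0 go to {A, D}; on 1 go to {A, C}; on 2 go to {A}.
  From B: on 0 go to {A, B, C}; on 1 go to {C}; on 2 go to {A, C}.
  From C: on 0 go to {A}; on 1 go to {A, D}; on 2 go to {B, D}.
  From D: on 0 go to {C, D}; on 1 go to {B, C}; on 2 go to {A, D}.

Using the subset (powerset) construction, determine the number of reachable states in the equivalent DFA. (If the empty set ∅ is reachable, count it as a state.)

7

Start state of the DFA: {A}.
{A} --0--> {A, D}  [new]
{A} --1--> {A, C}  [new]
{A} --2--> {A}  [seen]
{A, D} --0--> {A, C, D}  [new]
{A, D} --1--> {A, B, C}  [new]
{A, D} --2--> {A, D}  [seen]
{A, C} --0--> {A, D}  [seen]
{A, C} --1--> {A, C, D}  [seen]
{A, C} --2--> {A, B, D}  [new]
{A, C, D} --0--> {A, C, D}  [seen]
{A, C, D} --1--> {A, B, C, D}  [new]
{A, C, D} --2--> {A, B, D}  [seen]
{A, B, C} --0--> {A, B, C, D}  [seen]
{A, B, C} --1--> {A, C, D}  [seen]
{A, B, C} --2--> {A, B, C, D}  [seen]
{A, B, D} --0--> {A, B, C, D}  [seen]
{A, B, D} --1--> {A, B, C}  [seen]
{A, B, D} --2--> {A, C, D}  [seen]
{A, B, C, D} --0--> {A, B, C, D}  [seen]
{A, B, C, D} --1--> {A, B, C, D}  [seen]
{A, B, C, D} --2--> {A, B, C, D}  [seen]
Reachable DFA states: {A}, {A, D}, {A, C}, {A, C, D}, {A, B, C}, {A, B, D}, {A, B, C, D}.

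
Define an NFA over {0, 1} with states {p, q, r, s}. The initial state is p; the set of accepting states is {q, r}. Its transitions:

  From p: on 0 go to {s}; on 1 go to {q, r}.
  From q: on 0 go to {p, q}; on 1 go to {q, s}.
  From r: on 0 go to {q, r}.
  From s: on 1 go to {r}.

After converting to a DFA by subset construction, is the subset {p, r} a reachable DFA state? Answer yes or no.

no

Start state of the DFA: {p}.
{p} --0--> {s}  [new]
{p} --1--> {q, r}  [new]
{s} --0--> ∅  [new]
{s} --1--> {r}  [new]
{q, r} --0--> {p, q, r}  [new]
{q, r} --1--> {q, s}  [new]
∅ --0--> ∅  [seen]
∅ --1--> ∅  [seen]
{r} --0--> {q, r}  [seen]
{r} --1--> ∅  [seen]
{p, q, r} --0--> {p, q, r, s}  [new]
{p, q, r} --1--> {q, r, s}  [new]
{q, s} --0--> {p, q}  [new]
{q, s} --1--> {q, r, s}  [seen]
{p, q, r, s} --0--> {p, q, r, s}  [seen]
{p, q, r, s} --1--> {q, r, s}  [seen]
{q, r, s} --0--> {p, q, r}  [seen]
{q, r, s} --1--> {q, r, s}  [seen]
{p, q} --0--> {p, q, s}  [new]
{p, q} --1--> {q, r, s}  [seen]
{p, q, s} --0--> {p, q, s}  [seen]
{p, q, s} --1--> {q, r, s}  [seen]
Reachable DFA states: {p}, {s}, {q, r}, ∅, {r}, {p, q, r}, {q, s}, {p, q, r, s}, {q, r, s}, {p, q}, {p, q, s}.
{p, r} is not among them.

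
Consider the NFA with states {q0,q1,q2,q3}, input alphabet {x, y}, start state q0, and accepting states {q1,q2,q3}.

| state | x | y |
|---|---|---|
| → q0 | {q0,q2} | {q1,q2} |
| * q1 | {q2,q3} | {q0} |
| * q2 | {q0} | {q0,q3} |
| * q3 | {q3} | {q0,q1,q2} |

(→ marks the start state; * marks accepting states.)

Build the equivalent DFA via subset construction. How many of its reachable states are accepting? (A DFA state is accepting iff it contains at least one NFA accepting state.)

Start state of the DFA: {q0}.
{q0} --x--> {q0,q2}  [new]
{q0} --y--> {q1,q2}  [new]
{q0,q2} --x--> {q0,q2}  [seen]
{q0,q2} --y--> {q0,q1,q2,q3}  [new]
{q1,q2} --x--> {q0,q2,q3}  [new]
{q1,q2} --y--> {q0,q3}  [new]
{q0,q1,q2,q3} --x--> {q0,q2,q3}  [seen]
{q0,q1,q2,q3} --y--> {q0,q1,q2,q3}  [seen]
{q0,q2,q3} --x--> {q0,q2,q3}  [seen]
{q0,q2,q3} --y--> {q0,q1,q2,q3}  [seen]
{q0,q3} --x--> {q0,q2,q3}  [seen]
{q0,q3} --y--> {q0,q1,q2}  [new]
{q0,q1,q2} --x--> {q0,q2,q3}  [seen]
{q0,q1,q2} --y--> {q0,q1,q2,q3}  [seen]
Reachable DFA states: {q0}, {q0,q2}, {q1,q2}, {q0,q1,q2,q3}, {q0,q2,q3}, {q0,q3}, {q0,q1,q2}.
Accepting DFA states (contain an NFA accepting state): {q0,q2}, {q1,q2}, {q0,q1,q2,q3}, {q0,q2,q3}, {q0,q3}, {q0,q1,q2}.

6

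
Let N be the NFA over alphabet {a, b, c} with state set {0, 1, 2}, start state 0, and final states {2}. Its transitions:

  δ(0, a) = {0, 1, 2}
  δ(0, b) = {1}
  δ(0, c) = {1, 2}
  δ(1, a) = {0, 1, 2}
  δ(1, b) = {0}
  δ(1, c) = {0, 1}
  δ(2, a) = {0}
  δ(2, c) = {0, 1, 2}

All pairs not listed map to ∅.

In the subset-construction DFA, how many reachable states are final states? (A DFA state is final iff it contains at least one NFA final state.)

2

Start state of the DFA: {0}.
{0} --a--> {0, 1, 2}  [new]
{0} --b--> {1}  [new]
{0} --c--> {1, 2}  [new]
{0, 1, 2} --a--> {0, 1, 2}  [seen]
{0, 1, 2} --b--> {0, 1}  [new]
{0, 1, 2} --c--> {0, 1, 2}  [seen]
{1} --a--> {0, 1, 2}  [seen]
{1} --b--> {0}  [seen]
{1} --c--> {0, 1}  [seen]
{1, 2} --a--> {0, 1, 2}  [seen]
{1, 2} --b--> {0}  [seen]
{1, 2} --c--> {0, 1, 2}  [seen]
{0, 1} --a--> {0, 1, 2}  [seen]
{0, 1} --b--> {0, 1}  [seen]
{0, 1} --c--> {0, 1, 2}  [seen]
Reachable DFA states: {0}, {0, 1, 2}, {1}, {1, 2}, {0, 1}.
Accepting DFA states (contain an NFA accepting state): {0, 1, 2}, {1, 2}.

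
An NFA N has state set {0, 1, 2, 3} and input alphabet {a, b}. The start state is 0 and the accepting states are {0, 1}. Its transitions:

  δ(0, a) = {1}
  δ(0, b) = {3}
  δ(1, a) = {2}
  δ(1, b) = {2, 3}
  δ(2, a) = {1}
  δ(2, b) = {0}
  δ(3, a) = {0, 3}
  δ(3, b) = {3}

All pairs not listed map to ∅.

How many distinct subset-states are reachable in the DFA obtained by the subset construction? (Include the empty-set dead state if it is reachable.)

Start state of the DFA: {0}.
{0} --a--> {1}  [new]
{0} --b--> {3}  [new]
{1} --a--> {2}  [new]
{1} --b--> {2, 3}  [new]
{3} --a--> {0, 3}  [new]
{3} --b--> {3}  [seen]
{2} --a--> {1}  [seen]
{2} --b--> {0}  [seen]
{2, 3} --a--> {0, 1, 3}  [new]
{2, 3} --b--> {0, 3}  [seen]
{0, 3} --a--> {0, 1, 3}  [seen]
{0, 3} --b--> {3}  [seen]
{0, 1, 3} --a--> {0, 1, 2, 3}  [new]
{0, 1, 3} --b--> {2, 3}  [seen]
{0, 1, 2, 3} --a--> {0, 1, 2, 3}  [seen]
{0, 1, 2, 3} --b--> {0, 2, 3}  [new]
{0, 2, 3} --a--> {0, 1, 3}  [seen]
{0, 2, 3} --b--> {0, 3}  [seen]
Reachable DFA states: {0}, {1}, {3}, {2}, {2, 3}, {0, 3}, {0, 1, 3}, {0, 1, 2, 3}, {0, 2, 3}.

9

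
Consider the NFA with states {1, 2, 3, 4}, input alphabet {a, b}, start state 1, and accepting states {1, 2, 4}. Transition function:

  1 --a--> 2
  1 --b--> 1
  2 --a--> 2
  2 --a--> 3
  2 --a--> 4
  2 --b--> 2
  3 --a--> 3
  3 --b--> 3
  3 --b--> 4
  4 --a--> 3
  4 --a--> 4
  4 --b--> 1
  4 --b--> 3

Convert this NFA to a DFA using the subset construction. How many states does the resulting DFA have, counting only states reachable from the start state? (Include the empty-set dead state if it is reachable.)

Start state of the DFA: {1}.
{1} --a--> {2}  [new]
{1} --b--> {1}  [seen]
{2} --a--> {2, 3, 4}  [new]
{2} --b--> {2}  [seen]
{2, 3, 4} --a--> {2, 3, 4}  [seen]
{2, 3, 4} --b--> {1, 2, 3, 4}  [new]
{1, 2, 3, 4} --a--> {2, 3, 4}  [seen]
{1, 2, 3, 4} --b--> {1, 2, 3, 4}  [seen]
Reachable DFA states: {1}, {2}, {2, 3, 4}, {1, 2, 3, 4}.

4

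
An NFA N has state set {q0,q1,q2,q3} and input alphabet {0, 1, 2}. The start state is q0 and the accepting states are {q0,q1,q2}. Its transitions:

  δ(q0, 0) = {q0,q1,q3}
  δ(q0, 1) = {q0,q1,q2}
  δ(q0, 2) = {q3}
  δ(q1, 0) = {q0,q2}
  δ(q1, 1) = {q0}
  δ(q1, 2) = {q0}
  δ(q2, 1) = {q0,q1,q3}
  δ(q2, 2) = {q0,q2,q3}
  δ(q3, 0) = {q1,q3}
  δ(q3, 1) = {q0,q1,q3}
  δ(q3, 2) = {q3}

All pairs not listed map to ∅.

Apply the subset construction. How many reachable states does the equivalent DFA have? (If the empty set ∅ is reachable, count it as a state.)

Start state of the DFA: {q0}.
{q0} --0--> {q0,q1,q3}  [new]
{q0} --1--> {q0,q1,q2}  [new]
{q0} --2--> {q3}  [new]
{q0,q1,q3} --0--> {q0,q1,q2,q3}  [new]
{q0,q1,q3} --1--> {q0,q1,q2,q3}  [seen]
{q0,q1,q3} --2--> {q0,q3}  [new]
{q0,q1,q2} --0--> {q0,q1,q2,q3}  [seen]
{q0,q1,q2} --1--> {q0,q1,q2,q3}  [seen]
{q0,q1,q2} --2--> {q0,q2,q3}  [new]
{q3} --0--> {q1,q3}  [new]
{q3} --1--> {q0,q1,q3}  [seen]
{q3} --2--> {q3}  [seen]
{q0,q1,q2,q3} --0--> {q0,q1,q2,q3}  [seen]
{q0,q1,q2,q3} --1--> {q0,q1,q2,q3}  [seen]
{q0,q1,q2,q3} --2--> {q0,q2,q3}  [seen]
{q0,q3} --0--> {q0,q1,q3}  [seen]
{q0,q3} --1--> {q0,q1,q2,q3}  [seen]
{q0,q3} --2--> {q3}  [seen]
{q0,q2,q3} --0--> {q0,q1,q3}  [seen]
{q0,q2,q3} --1--> {q0,q1,q2,q3}  [seen]
{q0,q2,q3} --2--> {q0,q2,q3}  [seen]
{q1,q3} --0--> {q0,q1,q2,q3}  [seen]
{q1,q3} --1--> {q0,q1,q3}  [seen]
{q1,q3} --2--> {q0,q3}  [seen]
Reachable DFA states: {q0}, {q0,q1,q3}, {q0,q1,q2}, {q3}, {q0,q1,q2,q3}, {q0,q3}, {q0,q2,q3}, {q1,q3}.

8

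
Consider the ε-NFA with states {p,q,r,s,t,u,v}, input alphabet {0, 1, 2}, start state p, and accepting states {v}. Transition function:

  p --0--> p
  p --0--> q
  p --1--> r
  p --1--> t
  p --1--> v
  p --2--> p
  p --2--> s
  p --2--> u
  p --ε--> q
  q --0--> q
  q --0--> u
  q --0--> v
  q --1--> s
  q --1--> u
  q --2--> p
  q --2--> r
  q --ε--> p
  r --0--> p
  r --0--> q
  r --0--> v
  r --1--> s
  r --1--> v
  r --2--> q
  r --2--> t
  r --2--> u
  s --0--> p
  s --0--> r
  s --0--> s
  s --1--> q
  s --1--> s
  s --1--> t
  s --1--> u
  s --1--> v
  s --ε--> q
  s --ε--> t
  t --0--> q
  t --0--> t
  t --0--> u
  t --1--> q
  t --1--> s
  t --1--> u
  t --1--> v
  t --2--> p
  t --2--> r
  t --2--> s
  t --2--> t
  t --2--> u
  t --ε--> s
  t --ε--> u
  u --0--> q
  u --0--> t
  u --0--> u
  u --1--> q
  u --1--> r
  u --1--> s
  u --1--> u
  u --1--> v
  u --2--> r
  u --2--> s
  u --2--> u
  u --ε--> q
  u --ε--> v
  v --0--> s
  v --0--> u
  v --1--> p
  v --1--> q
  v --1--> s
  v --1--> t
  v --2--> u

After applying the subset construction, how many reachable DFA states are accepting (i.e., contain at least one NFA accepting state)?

3

Start state of the DFA: {p,q} (ε-closure of the NFA start).
{p,q} --0--> {p,q,u,v}  [new]
{p,q} --1--> {p,q,r,s,t,u,v}  [new]
{p,q} --2--> {p,q,r,s,t,u,v}  [seen]
{p,q,u,v} --0--> {p,q,s,t,u,v}  [new]
{p,q,u,v} --1--> {p,q,r,s,t,u,v}  [seen]
{p,q,u,v} --2--> {p,q,r,s,t,u,v}  [seen]
{p,q,r,s,t,u,v} --0--> {p,q,r,s,t,u,v}  [seen]
{p,q,r,s,t,u,v} --1--> {p,q,r,s,t,u,v}  [seen]
{p,q,r,s,t,u,v} --2--> {p,q,r,s,t,u,v}  [seen]
{p,q,s,t,u,v} --0--> {p,q,r,s,t,u,v}  [seen]
{p,q,s,t,u,v} --1--> {p,q,r,s,t,u,v}  [seen]
{p,q,s,t,u,v} --2--> {p,q,r,s,t,u,v}  [seen]
Reachable DFA states: {p,q}, {p,q,u,v}, {p,q,r,s,t,u,v}, {p,q,s,t,u,v}.
Accepting DFA states (contain an NFA accepting state): {p,q,u,v}, {p,q,r,s,t,u,v}, {p,q,s,t,u,v}.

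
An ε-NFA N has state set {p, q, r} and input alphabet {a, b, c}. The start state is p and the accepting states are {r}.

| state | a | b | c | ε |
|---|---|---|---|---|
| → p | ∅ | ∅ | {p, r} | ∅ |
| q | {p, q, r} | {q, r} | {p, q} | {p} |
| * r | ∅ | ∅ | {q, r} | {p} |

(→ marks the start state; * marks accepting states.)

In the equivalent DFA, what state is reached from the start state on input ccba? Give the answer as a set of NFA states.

Start: {p}.
δ(p,c) = {p, r}.
Union: {p, r}.
After c: {p, r}.
δ(p,c) = {p, r}; δ(r,c) = {q, r}.
Union: {p, q, r}.
After c: {p, q, r}.
δ(p,b) = ∅; δ(q,b) = {q, r}; δ(r,b) = ∅.
Union: {q, r}.
ε-closure gives {p, q, r}.
After b: {p, q, r}.
δ(p,a) = ∅; δ(q,a) = {p, q, r}; δ(r,a) = ∅.
Union: {p, q, r}.
After a: {p, q, r}.

{p, q, r}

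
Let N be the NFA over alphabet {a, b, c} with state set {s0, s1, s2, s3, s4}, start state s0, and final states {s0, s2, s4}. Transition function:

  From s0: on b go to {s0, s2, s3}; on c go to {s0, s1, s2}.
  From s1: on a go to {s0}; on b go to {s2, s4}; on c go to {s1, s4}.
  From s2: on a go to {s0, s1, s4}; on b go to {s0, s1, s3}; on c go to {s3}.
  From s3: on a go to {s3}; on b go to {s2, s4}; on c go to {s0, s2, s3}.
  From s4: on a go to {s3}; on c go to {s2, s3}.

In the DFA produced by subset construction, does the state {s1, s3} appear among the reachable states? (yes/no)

Start state of the DFA: {s0}.
{s0} --a--> ∅  [new]
{s0} --b--> {s0, s2, s3}  [new]
{s0} --c--> {s0, s1, s2}  [new]
∅ --a--> ∅  [seen]
∅ --b--> ∅  [seen]
∅ --c--> ∅  [seen]
{s0, s2, s3} --a--> {s0, s1, s3, s4}  [new]
{s0, s2, s3} --b--> {s0, s1, s2, s3, s4}  [new]
{s0, s2, s3} --c--> {s0, s1, s2, s3}  [new]
{s0, s1, s2} --a--> {s0, s1, s4}  [new]
{s0, s1, s2} --b--> {s0, s1, s2, s3, s4}  [seen]
{s0, s1, s2} --c--> {s0, s1, s2, s3, s4}  [seen]
{s0, s1, s3, s4} --a--> {s0, s3}  [new]
{s0, s1, s3, s4} --b--> {s0, s2, s3, s4}  [new]
{s0, s1, s3, s4} --c--> {s0, s1, s2, s3, s4}  [seen]
{s0, s1, s2, s3, s4} --a--> {s0, s1, s3, s4}  [seen]
{s0, s1, s2, s3, s4} --b--> {s0, s1, s2, s3, s4}  [seen]
{s0, s1, s2, s3, s4} --c--> {s0, s1, s2, s3, s4}  [seen]
{s0, s1, s2, s3} --a--> {s0, s1, s3, s4}  [seen]
{s0, s1, s2, s3} --b--> {s0, s1, s2, s3, s4}  [seen]
{s0, s1, s2, s3} --c--> {s0, s1, s2, s3, s4}  [seen]
{s0, s1, s4} --a--> {s0, s3}  [seen]
{s0, s1, s4} --b--> {s0, s2, s3, s4}  [seen]
{s0, s1, s4} --c--> {s0, s1, s2, s3, s4}  [seen]
{s0, s3} --a--> {s3}  [new]
{s0, s3} --b--> {s0, s2, s3, s4}  [seen]
{s0, s3} --c--> {s0, s1, s2, s3}  [seen]
{s0, s2, s3, s4} --a--> {s0, s1, s3, s4}  [seen]
{s0, s2, s3, s4} --b--> {s0, s1, s2, s3, s4}  [seen]
{s0, s2, s3, s4} --c--> {s0, s1, s2, s3}  [seen]
{s3} --a--> {s3}  [seen]
{s3} --b--> {s2, s4}  [new]
{s3} --c--> {s0, s2, s3}  [seen]
{s2, s4} --a--> {s0, s1, s3, s4}  [seen]
{s2, s4} --b--> {s0, s1, s3}  [new]
{s2, s4} --c--> {s2, s3}  [new]
{s0, s1, s3} --a--> {s0, s3}  [seen]
{s0, s1, s3} --b--> {s0, s2, s3, s4}  [seen]
{s0, s1, s3} --c--> {s0, s1, s2, s3, s4}  [seen]
{s2, s3} --a--> {s0, s1, s3, s4}  [seen]
{s2, s3} --b--> {s0, s1, s2, s3, s4}  [seen]
{s2, s3} --c--> {s0, s2, s3}  [seen]
Reachable DFA states: {s0}, ∅, {s0, s2, s3}, {s0, s1, s2}, {s0, s1, s3, s4}, {s0, s1, s2, s3, s4}, {s0, s1, s2, s3}, {s0, s1, s4}, {s0, s3}, {s0, s2, s3, s4}, {s3}, {s2, s4}, {s0, s1, s3}, {s2, s3}.
{s1, s3} is not among them.

no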